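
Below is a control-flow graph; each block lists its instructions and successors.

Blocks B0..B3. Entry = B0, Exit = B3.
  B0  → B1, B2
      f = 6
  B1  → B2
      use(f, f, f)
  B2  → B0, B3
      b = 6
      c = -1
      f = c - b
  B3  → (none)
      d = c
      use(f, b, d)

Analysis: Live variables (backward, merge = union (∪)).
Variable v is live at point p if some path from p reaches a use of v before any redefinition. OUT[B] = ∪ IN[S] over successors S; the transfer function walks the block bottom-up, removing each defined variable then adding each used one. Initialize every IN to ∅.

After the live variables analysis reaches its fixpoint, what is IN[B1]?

Answer: {f}

Working:
Fixpoint table:
  B0:   IN={}   OUT={f}
  B1:   IN={f}   OUT={}
  B2:   IN={}   OUT={b, c, f}
  B3:   IN={b, c, f}   OUT={}

Merge at B1: OUT[B1] = IN[B2] = {}
Applying B1's transfer function to that OUT value gives IN[B1] (row B1 above).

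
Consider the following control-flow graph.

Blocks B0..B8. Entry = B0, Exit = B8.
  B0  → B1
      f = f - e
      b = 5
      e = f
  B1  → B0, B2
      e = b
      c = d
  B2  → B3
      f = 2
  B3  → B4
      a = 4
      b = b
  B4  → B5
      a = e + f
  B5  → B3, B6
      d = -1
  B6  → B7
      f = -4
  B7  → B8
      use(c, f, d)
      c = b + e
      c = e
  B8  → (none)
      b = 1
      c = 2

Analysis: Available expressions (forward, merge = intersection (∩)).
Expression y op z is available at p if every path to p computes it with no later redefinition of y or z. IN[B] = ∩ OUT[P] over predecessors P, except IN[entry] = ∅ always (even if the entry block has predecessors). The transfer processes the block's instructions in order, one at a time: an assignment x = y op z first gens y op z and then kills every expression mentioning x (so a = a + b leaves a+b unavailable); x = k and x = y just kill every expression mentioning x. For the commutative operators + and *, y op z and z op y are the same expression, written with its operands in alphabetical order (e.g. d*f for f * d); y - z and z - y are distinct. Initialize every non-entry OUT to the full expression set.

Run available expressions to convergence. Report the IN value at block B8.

Fixpoint table:
  B0:   IN={}   OUT={}
  B1:   IN={}   OUT={}
  B2:   IN={}   OUT={}
  B3:   IN={}   OUT={}
  B4:   IN={}   OUT={e+f}
  B5:   IN={e+f}   OUT={e+f}
  B6:   IN={e+f}   OUT={}
  B7:   IN={}   OUT={b+e}
  B8:   IN={b+e}   OUT={}

Merge at B8: IN[B8] = OUT[B7] = {b+e}

Answer: {b+e}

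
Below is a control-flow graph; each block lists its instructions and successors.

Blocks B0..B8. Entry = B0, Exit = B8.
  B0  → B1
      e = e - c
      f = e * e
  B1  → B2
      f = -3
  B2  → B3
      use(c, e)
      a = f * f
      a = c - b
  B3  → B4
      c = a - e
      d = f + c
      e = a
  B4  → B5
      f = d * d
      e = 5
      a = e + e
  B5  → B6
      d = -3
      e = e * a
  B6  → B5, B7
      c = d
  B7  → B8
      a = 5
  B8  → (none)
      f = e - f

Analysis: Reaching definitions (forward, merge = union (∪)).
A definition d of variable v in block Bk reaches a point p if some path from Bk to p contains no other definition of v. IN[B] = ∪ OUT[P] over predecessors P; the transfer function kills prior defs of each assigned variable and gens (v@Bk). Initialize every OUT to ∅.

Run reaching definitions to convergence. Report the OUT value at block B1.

Answer: {e@B0, f@B1}

Derivation:
Converged values:
  B0: | IN={} | OUT={e@B0, f@B0}
  B1: | IN={e@B0, f@B0} | OUT={e@B0, f@B1}
  B2: | IN={e@B0, f@B1} | OUT={a@B2, e@B0, f@B1}
  B3: | IN={a@B2, e@B0, f@B1} | OUT={a@B2, c@B3, d@B3, e@B3, f@B1}
  B4: | IN={a@B2, c@B3, d@B3, e@B3, f@B1} | OUT={a@B4, c@B3, d@B3, e@B4, f@B4}
  B5: | IN={a@B4, c@B3, c@B6, d@B3, d@B5, e@B4, e@B5, f@B4} | OUT={a@B4, c@B3, c@B6, d@B5, e@B5, f@B4}
  B6: | IN={a@B4, c@B3, c@B6, d@B5, e@B5, f@B4} | OUT={a@B4, c@B6, d@B5, e@B5, f@B4}
  B7: | IN={a@B4, c@B6, d@B5, e@B5, f@B4} | OUT={a@B7, c@B6, d@B5, e@B5, f@B4}
  B8: | IN={a@B7, c@B6, d@B5, e@B5, f@B4} | OUT={a@B7, c@B6, d@B5, e@B5, f@B8}

Merge at B1: IN[B1] = OUT[B0] = {e@B0, f@B0}
Applying B1's transfer function to that IN value gives OUT[B1] (row B1 above).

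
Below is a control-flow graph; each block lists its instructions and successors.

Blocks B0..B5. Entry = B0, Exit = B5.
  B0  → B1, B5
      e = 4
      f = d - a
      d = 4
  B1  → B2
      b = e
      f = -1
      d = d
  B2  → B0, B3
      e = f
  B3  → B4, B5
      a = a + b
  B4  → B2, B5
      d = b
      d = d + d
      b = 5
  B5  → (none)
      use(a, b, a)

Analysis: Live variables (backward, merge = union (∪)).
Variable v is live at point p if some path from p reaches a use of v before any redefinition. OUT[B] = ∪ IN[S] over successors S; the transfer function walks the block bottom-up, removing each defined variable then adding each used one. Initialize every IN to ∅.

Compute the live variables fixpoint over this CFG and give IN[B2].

Answer: {a, b, d, f}

Working:
Per-block solution:
  B0:  IN={a, b, d}  OUT={a, b, d, e}
  B1:  IN={a, d, e}  OUT={a, b, d, f}
  B2:  IN={a, b, d, f}  OUT={a, b, d, f}
  B3:  IN={a, b, f}  OUT={a, b, f}
  B4:  IN={a, b, f}  OUT={a, b, d, f}
  B5:  IN={a, b}  OUT={}

Merge at B2: OUT[B2] = IN[B0] ⊔ IN[B3] = {a, b, d, f}
Applying B2's transfer function to that OUT value gives IN[B2] (row B2 above).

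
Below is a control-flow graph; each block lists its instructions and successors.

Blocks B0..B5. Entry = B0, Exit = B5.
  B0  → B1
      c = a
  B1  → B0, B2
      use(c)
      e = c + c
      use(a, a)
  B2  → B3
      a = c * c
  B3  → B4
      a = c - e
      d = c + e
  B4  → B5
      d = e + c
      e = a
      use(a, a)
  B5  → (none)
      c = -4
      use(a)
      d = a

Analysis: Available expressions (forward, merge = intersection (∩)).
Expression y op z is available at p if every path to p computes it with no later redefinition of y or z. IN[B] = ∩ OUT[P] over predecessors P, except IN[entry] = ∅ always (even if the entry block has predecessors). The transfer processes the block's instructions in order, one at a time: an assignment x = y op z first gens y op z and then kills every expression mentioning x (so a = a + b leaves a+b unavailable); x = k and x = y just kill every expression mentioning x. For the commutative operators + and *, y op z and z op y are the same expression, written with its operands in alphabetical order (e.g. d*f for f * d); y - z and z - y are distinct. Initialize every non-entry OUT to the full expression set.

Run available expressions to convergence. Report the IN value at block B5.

Answer: {c*c, c+c}

Working:
Converged values:
  B0:   IN={}   OUT={}
  B1:   IN={}   OUT={c+c}
  B2:   IN={c+c}   OUT={c*c, c+c}
  B3:   IN={c*c, c+c}   OUT={c*c, c+c, c+e, c-e}
  B4:   IN={c*c, c+c, c+e, c-e}   OUT={c*c, c+c}
  B5:   IN={c*c, c+c}   OUT={}

Merge at B5: IN[B5] = OUT[B4] = {c*c, c+c}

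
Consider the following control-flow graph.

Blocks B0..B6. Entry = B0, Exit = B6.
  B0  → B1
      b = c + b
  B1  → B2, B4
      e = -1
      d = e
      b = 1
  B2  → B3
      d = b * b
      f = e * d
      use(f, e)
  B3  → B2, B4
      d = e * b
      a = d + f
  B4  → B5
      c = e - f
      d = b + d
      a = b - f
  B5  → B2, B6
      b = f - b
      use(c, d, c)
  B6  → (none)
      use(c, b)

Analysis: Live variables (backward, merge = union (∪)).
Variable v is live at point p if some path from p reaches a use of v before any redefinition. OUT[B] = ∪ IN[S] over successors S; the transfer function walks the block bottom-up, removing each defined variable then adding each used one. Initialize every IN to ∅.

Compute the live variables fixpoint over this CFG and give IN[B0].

Fixpoint table:
  B0:   IN={b, c, f}   OUT={f}
  B1:   IN={f}   OUT={b, d, e, f}
  B2:   IN={b, e}   OUT={b, e, f}
  B3:   IN={b, e, f}   OUT={b, d, e, f}
  B4:   IN={b, d, e, f}   OUT={b, c, d, e, f}
  B5:   IN={b, c, d, e, f}   OUT={b, c, e}
  B6:   IN={b, c}   OUT={}

Merge at B0: OUT[B0] = IN[B1] = {f}
Applying B0's transfer function to that OUT value gives IN[B0] (row B0 above).

Answer: {b, c, f}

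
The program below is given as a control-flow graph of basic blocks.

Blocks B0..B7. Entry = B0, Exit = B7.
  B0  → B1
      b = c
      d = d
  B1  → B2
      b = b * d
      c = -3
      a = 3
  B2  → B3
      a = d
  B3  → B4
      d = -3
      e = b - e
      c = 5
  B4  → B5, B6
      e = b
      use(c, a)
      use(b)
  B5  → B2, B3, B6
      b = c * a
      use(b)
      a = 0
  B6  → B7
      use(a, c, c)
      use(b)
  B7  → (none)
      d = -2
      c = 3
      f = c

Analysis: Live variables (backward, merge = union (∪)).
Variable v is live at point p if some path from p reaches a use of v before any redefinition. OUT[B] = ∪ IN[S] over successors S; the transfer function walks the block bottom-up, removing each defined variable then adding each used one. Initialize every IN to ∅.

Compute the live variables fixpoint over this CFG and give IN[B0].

Answer: {c, d, e}

Working:
Converged values:
  B0: | IN={c, d, e} | OUT={b, d, e}
  B1: | IN={b, d, e} | OUT={b, d, e}
  B2: | IN={b, d, e} | OUT={a, b, e}
  B3: | IN={a, b, e} | OUT={a, b, c, d}
  B4: | IN={a, b, c, d} | OUT={a, b, c, d, e}
  B5: | IN={a, c, d, e} | OUT={a, b, c, d, e}
  B6: | IN={a, b, c} | OUT={}
  B7: | IN={} | OUT={}

Merge at B0: OUT[B0] = IN[B1] = {b, d, e}
Applying B0's transfer function to that OUT value gives IN[B0] (row B0 above).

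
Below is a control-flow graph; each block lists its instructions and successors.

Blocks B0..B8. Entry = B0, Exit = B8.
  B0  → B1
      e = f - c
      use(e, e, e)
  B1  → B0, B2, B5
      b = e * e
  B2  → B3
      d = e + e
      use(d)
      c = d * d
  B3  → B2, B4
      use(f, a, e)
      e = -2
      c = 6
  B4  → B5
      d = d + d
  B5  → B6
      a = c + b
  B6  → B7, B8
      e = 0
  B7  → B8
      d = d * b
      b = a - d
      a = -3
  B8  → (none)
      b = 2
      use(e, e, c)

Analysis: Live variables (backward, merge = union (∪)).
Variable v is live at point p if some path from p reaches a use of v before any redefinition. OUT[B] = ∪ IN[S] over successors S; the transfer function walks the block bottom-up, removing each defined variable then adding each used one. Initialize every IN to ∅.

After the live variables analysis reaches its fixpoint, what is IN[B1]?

Answer: {a, c, d, e, f}

Derivation:
Converged values:
  B0:   IN={a, c, d, f}   OUT={a, c, d, e, f}
  B1:   IN={a, c, d, e, f}   OUT={a, b, c, d, e, f}
  B2:   IN={a, b, e, f}   OUT={a, b, d, e, f}
  B3:   IN={a, b, d, e, f}   OUT={a, b, c, d, e, f}
  B4:   IN={b, c, d}   OUT={b, c, d}
  B5:   IN={b, c, d}   OUT={a, b, c, d}
  B6:   IN={a, b, c, d}   OUT={a, b, c, d, e}
  B7:   IN={a, b, c, d, e}   OUT={c, e}
  B8:   IN={c, e}   OUT={}

Merge at B1: OUT[B1] = IN[B0] ⊔ IN[B2] ⊔ IN[B5] = {a, b, c, d, e, f}
Applying B1's transfer function to that OUT value gives IN[B1] (row B1 above).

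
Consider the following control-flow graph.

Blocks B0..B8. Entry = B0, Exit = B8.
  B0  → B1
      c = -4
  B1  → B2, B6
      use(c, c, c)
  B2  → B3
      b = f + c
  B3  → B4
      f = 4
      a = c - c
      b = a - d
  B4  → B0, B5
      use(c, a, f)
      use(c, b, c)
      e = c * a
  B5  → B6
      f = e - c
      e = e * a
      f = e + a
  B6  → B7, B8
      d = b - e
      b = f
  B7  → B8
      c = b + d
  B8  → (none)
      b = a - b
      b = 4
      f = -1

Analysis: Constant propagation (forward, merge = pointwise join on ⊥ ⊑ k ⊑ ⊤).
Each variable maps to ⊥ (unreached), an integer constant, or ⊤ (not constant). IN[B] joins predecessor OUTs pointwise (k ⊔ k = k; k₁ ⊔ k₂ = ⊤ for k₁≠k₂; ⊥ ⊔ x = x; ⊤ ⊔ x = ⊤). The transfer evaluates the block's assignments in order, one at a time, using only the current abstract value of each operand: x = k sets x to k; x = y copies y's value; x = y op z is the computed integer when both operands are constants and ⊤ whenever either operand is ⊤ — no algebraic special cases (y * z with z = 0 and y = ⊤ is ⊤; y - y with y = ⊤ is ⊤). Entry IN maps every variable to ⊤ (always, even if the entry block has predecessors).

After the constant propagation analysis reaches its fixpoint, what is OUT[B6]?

Answer: {a: ⊤, b: ⊤, c: -4, d: ⊤, e: ⊤, f: ⊤}

Working:
Converged values:
  B0: | IN=(all ⊤) | OUT={c:-4; rest ⊤}
  B1: | IN={c:-4; rest ⊤} | OUT={c:-4; rest ⊤}
  B2: | IN={c:-4; rest ⊤} | OUT={c:-4; rest ⊤}
  B3: | IN={c:-4; rest ⊤} | OUT={a:0, c:-4, f:4; rest ⊤}
  B4: | IN={a:0, c:-4, f:4; rest ⊤} | OUT={a:0, c:-4, e:0, f:4; rest ⊤}
  B5: | IN={a:0, c:-4, e:0, f:4; rest ⊤} | OUT={a:0, c:-4, e:0, f:0; rest ⊤}
  B6: | IN={c:-4; rest ⊤} | OUT={c:-4; rest ⊤}
  B7: | IN={c:-4; rest ⊤} | OUT=(all ⊤)
  B8: | IN=(all ⊤) | OUT={b:4, f:-1; rest ⊤}

Merge at B6: IN[B6] = OUT[B1] ⊔ OUT[B5] = {a: ⊤, b: ⊤, c: -4, d: ⊤, e: ⊤, f: ⊤}
Applying B6's transfer function to that IN value gives OUT[B6] (row B6 above).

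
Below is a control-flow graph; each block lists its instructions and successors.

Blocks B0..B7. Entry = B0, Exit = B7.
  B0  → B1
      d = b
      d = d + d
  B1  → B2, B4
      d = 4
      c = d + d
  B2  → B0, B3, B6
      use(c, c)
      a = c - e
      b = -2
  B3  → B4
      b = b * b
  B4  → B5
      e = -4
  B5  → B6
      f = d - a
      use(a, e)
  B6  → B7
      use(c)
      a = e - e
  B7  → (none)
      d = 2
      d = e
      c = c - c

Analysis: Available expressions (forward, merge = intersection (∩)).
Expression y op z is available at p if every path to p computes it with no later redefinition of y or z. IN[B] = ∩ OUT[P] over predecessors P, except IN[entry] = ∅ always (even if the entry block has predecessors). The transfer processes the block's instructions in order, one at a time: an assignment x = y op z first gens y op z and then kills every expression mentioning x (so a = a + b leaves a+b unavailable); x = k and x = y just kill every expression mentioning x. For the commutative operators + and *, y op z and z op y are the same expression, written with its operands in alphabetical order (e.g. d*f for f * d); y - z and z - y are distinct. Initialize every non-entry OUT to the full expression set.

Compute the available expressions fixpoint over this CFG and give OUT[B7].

Answer: {e-e}

Working:
Per-block solution:
  B0:   IN={}   OUT={}
  B1:   IN={}   OUT={d+d}
  B2:   IN={d+d}   OUT={c-e, d+d}
  B3:   IN={c-e, d+d}   OUT={c-e, d+d}
  B4:   IN={d+d}   OUT={d+d}
  B5:   IN={d+d}   OUT={d+d, d-a}
  B6:   IN={d+d}   OUT={d+d, e-e}
  B7:   IN={d+d, e-e}   OUT={e-e}

Merge at B7: IN[B7] = OUT[B6] = {d+d, e-e}
Applying B7's transfer function to that IN value gives OUT[B7] (row B7 above).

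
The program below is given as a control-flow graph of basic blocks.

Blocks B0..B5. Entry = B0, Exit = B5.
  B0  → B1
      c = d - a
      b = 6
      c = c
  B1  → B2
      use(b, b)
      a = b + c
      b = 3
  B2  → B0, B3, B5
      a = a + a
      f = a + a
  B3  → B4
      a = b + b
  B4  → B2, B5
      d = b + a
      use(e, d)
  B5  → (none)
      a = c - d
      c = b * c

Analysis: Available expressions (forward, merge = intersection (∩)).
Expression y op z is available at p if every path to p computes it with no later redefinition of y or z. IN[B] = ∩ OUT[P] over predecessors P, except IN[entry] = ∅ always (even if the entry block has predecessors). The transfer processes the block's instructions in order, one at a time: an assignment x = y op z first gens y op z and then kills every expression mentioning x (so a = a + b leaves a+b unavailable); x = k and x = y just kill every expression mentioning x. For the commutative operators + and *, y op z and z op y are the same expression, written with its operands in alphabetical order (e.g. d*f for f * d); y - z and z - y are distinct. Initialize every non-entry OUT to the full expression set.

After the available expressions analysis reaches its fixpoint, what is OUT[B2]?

Answer: {a+a}

Derivation:
Per-block solution:
  B0:  IN={}  OUT={d-a}
  B1:  IN={d-a}  OUT={}
  B2:  IN={}  OUT={a+a}
  B3:  IN={a+a}  OUT={b+b}
  B4:  IN={b+b}  OUT={a+b, b+b}
  B5:  IN={}  OUT={}

Merge at B2: IN[B2] = OUT[B1] ∩ OUT[B4] = {}
Applying B2's transfer function to that IN value gives OUT[B2] (row B2 above).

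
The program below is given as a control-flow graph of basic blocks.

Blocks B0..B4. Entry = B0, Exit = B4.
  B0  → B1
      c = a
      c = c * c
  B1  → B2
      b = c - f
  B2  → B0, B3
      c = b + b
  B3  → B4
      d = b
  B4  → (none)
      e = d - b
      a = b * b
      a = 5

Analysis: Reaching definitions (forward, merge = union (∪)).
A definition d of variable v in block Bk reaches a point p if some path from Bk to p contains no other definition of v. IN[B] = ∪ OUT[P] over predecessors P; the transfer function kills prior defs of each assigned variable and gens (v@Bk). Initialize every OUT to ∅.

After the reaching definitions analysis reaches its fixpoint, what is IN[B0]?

Fixpoint table:
  B0:  IN={b@B1, c@B2}  OUT={b@B1, c@B0}
  B1:  IN={b@B1, c@B0}  OUT={b@B1, c@B0}
  B2:  IN={b@B1, c@B0}  OUT={b@B1, c@B2}
  B3:  IN={b@B1, c@B2}  OUT={b@B1, c@B2, d@B3}
  B4:  IN={b@B1, c@B2, d@B3}  OUT={a@B4, b@B1, c@B2, d@B3, e@B4}

Merge at B0 (entry node, so the boundary value {} is joined with the incoming edge(s)): IN[B0] = {} ⊔ OUT[B2] = {b@B1, c@B2}

Answer: {b@B1, c@B2}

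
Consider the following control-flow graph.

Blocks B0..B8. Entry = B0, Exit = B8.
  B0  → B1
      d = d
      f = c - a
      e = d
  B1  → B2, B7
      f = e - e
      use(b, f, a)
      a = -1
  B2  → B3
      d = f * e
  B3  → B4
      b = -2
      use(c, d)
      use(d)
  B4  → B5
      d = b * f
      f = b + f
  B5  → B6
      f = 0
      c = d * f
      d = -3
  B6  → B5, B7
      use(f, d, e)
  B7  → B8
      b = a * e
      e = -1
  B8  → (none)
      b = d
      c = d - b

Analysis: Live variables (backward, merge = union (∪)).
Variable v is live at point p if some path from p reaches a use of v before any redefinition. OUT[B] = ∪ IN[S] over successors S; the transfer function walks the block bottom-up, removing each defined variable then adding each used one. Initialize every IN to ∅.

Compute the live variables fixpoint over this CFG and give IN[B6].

Answer: {a, d, e, f}

Derivation:
Per-block solution:
  B0:  IN={a, b, c, d}  OUT={a, b, c, d, e}
  B1:  IN={a, b, c, d, e}  OUT={a, c, d, e, f}
  B2:  IN={a, c, e, f}  OUT={a, c, d, e, f}
  B3:  IN={a, c, d, e, f}  OUT={a, b, e, f}
  B4:  IN={a, b, e, f}  OUT={a, d, e}
  B5:  IN={a, d, e}  OUT={a, d, e, f}
  B6:  IN={a, d, e, f}  OUT={a, d, e}
  B7:  IN={a, d, e}  OUT={d}
  B8:  IN={d}  OUT={}

Merge at B6: OUT[B6] = IN[B5] ⊔ IN[B7] = {a, d, e}
Applying B6's transfer function to that OUT value gives IN[B6] (row B6 above).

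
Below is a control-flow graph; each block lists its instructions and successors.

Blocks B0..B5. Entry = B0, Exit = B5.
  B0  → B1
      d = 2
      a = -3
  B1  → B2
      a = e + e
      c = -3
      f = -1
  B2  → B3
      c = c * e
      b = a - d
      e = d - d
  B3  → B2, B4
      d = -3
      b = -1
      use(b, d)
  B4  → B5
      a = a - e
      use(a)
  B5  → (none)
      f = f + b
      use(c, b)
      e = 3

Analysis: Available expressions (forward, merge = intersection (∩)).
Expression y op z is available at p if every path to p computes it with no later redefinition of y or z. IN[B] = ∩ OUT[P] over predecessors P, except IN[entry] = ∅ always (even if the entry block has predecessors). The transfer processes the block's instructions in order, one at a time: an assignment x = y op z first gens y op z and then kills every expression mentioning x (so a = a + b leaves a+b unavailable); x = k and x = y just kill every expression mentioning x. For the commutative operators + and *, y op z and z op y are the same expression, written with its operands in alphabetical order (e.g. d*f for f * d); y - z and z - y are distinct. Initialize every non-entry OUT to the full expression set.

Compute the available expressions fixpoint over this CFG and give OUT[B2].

Per-block solution:
  B0:   IN={}   OUT={}
  B1:   IN={}   OUT={e+e}
  B2:   IN={}   OUT={a-d, d-d}
  B3:   IN={a-d, d-d}   OUT={}
  B4:   IN={}   OUT={}
  B5:   IN={}   OUT={}

Merge at B2: IN[B2] = OUT[B1] ∩ OUT[B3] = {}
Applying B2's transfer function to that IN value gives OUT[B2] (row B2 above).

Answer: {a-d, d-d}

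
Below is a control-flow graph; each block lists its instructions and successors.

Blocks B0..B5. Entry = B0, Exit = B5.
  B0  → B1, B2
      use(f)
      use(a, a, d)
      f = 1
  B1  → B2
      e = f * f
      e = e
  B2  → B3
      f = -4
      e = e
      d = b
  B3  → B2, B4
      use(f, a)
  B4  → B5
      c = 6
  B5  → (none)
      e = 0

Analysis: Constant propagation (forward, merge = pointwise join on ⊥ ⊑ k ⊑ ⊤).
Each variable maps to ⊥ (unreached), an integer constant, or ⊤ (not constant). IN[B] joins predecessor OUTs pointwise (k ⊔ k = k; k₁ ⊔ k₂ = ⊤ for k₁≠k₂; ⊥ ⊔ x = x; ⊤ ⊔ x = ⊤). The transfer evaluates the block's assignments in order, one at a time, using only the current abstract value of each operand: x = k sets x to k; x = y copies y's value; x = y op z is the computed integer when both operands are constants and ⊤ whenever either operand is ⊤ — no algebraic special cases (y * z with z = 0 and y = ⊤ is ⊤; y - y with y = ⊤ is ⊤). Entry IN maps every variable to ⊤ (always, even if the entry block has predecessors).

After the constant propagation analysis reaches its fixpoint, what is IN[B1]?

Answer: {a: ⊤, b: ⊤, c: ⊤, d: ⊤, e: ⊤, f: 1}

Derivation:
Per-block solution:
  B0:   IN=(all ⊤)   OUT={f:1; rest ⊤}
  B1:   IN={f:1; rest ⊤}   OUT={e:1, f:1; rest ⊤}
  B2:   IN=(all ⊤)   OUT={f:-4; rest ⊤}
  B3:   IN={f:-4; rest ⊤}   OUT={f:-4; rest ⊤}
  B4:   IN={f:-4; rest ⊤}   OUT={c:6, f:-4; rest ⊤}
  B5:   IN={c:6, f:-4; rest ⊤}   OUT={c:6, e:0, f:-4; rest ⊤}

Merge at B1: IN[B1] = OUT[B0] = {a: ⊤, b: ⊤, c: ⊤, d: ⊤, e: ⊤, f: 1}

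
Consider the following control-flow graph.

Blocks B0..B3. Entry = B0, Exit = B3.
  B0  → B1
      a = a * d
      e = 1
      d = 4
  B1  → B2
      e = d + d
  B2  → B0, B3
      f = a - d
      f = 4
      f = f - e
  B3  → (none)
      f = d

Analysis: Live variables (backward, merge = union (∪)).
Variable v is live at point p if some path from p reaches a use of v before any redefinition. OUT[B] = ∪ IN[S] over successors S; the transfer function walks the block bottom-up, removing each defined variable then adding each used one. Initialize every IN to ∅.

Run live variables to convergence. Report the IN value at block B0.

Converged values:
  B0: | IN={a, d} | OUT={a, d}
  B1: | IN={a, d} | OUT={a, d, e}
  B2: | IN={a, d, e} | OUT={a, d}
  B3: | IN={d} | OUT={}

Merge at B0: OUT[B0] = IN[B1] = {a, d}
Applying B0's transfer function to that OUT value gives IN[B0] (row B0 above).

Answer: {a, d}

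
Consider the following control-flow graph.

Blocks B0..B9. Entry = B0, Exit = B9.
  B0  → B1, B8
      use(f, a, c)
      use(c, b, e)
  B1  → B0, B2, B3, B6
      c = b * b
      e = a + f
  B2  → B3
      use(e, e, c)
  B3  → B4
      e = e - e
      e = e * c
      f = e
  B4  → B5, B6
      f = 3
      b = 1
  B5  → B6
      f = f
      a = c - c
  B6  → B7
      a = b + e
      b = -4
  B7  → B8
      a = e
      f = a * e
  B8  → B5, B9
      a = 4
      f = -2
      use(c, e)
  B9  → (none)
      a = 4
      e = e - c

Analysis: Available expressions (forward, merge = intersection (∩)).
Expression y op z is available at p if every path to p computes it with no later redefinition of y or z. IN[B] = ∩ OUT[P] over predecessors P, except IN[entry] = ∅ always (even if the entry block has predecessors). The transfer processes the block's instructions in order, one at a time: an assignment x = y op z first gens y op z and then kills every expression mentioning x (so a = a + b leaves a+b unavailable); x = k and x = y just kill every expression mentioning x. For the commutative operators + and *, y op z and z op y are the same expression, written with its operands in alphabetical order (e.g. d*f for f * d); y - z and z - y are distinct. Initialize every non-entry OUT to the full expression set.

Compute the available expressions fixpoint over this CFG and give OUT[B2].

Converged values:
  B0:   IN={}   OUT={}
  B1:   IN={}   OUT={a+f, b*b}
  B2:   IN={a+f, b*b}   OUT={a+f, b*b}
  B3:   IN={a+f, b*b}   OUT={b*b}
  B4:   IN={b*b}   OUT={}
  B5:   IN={}   OUT={c-c}
  B6:   IN={}   OUT={}
  B7:   IN={}   OUT={a*e}
  B8:   IN={}   OUT={}
  B9:   IN={}   OUT={}

Merge at B2: IN[B2] = OUT[B1] = {a+f, b*b}
Applying B2's transfer function to that IN value gives OUT[B2] (row B2 above).

Answer: {a+f, b*b}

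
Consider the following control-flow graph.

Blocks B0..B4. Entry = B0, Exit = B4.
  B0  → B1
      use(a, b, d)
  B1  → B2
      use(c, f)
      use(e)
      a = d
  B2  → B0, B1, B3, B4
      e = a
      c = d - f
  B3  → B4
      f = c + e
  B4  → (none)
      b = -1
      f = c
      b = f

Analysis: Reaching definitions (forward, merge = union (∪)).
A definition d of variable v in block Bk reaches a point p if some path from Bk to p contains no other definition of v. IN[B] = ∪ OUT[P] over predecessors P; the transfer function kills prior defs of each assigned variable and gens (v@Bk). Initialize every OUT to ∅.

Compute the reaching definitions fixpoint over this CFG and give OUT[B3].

Fixpoint table:
  B0: | IN={a@B1, c@B2, e@B2} | OUT={a@B1, c@B2, e@B2}
  B1: | IN={a@B1, c@B2, e@B2} | OUT={a@B1, c@B2, e@B2}
  B2: | IN={a@B1, c@B2, e@B2} | OUT={a@B1, c@B2, e@B2}
  B3: | IN={a@B1, c@B2, e@B2} | OUT={a@B1, c@B2, e@B2, f@B3}
  B4: | IN={a@B1, c@B2, e@B2, f@B3} | OUT={a@B1, b@B4, c@B2, e@B2, f@B4}

Merge at B3: IN[B3] = OUT[B2] = {a@B1, c@B2, e@B2}
Applying B3's transfer function to that IN value gives OUT[B3] (row B3 above).

Answer: {a@B1, c@B2, e@B2, f@B3}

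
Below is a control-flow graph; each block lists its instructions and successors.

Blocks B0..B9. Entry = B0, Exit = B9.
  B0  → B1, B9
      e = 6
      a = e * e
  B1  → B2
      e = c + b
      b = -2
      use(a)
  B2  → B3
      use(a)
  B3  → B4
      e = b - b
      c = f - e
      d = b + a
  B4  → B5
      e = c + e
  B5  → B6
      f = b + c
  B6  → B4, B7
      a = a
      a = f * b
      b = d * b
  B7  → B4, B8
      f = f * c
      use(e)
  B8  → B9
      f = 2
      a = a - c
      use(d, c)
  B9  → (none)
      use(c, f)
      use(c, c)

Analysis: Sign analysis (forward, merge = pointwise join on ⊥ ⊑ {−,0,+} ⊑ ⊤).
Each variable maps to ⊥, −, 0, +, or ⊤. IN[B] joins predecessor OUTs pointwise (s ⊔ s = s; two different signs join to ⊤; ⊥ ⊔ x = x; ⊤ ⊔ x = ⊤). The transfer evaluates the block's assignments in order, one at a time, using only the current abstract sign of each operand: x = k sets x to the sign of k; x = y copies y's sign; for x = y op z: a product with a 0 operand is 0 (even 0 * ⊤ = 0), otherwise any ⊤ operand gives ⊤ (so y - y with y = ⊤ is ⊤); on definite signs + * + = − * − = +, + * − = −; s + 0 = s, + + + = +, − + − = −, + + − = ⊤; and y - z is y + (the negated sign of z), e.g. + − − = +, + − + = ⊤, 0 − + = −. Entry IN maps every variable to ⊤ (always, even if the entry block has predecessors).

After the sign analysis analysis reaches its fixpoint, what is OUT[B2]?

Answer: {a: +, b: -, c: ⊤, d: ⊤, e: ⊤, f: ⊤}

Trace:
Per-block solution:
  B0:  IN=(all ⊤)  OUT={a:+, e:+; rest ⊤}
  B1:  IN={a:+, e:+; rest ⊤}  OUT={a:+, b:-; rest ⊤}
  B2:  IN={a:+, b:-; rest ⊤}  OUT={a:+, b:-; rest ⊤}
  B3:  IN={a:+, b:-; rest ⊤}  OUT={a:+, b:-; rest ⊤}
  B4:  IN=(all ⊤)  OUT=(all ⊤)
  B5:  IN=(all ⊤)  OUT=(all ⊤)
  B6:  IN=(all ⊤)  OUT=(all ⊤)
  B7:  IN=(all ⊤)  OUT=(all ⊤)
  B8:  IN=(all ⊤)  OUT={f:+; rest ⊤}
  B9:  IN=(all ⊤)  OUT=(all ⊤)

Merge at B2: IN[B2] = OUT[B1] = {a: +, b: -, c: ⊤, d: ⊤, e: ⊤, f: ⊤}
Applying B2's transfer function to that IN value gives OUT[B2] (row B2 above).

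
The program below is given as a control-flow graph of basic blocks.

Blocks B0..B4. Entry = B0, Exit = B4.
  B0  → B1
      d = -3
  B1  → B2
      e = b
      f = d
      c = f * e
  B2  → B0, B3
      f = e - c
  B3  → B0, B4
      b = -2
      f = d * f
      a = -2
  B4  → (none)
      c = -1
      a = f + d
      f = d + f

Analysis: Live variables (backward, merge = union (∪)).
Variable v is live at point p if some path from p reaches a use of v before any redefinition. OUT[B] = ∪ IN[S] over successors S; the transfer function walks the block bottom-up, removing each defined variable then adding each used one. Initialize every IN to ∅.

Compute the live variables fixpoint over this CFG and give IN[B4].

Answer: {d, f}

Trace:
Fixpoint table:
  B0: | IN={b} | OUT={b, d}
  B1: | IN={b, d} | OUT={b, c, d, e}
  B2: | IN={b, c, d, e} | OUT={b, d, f}
  B3: | IN={d, f} | OUT={b, d, f}
  B4: | IN={d, f} | OUT={}

B4 is the boundary node: OUT[B4] = {}
Applying B4's transfer function to that OUT value gives IN[B4] (row B4 above).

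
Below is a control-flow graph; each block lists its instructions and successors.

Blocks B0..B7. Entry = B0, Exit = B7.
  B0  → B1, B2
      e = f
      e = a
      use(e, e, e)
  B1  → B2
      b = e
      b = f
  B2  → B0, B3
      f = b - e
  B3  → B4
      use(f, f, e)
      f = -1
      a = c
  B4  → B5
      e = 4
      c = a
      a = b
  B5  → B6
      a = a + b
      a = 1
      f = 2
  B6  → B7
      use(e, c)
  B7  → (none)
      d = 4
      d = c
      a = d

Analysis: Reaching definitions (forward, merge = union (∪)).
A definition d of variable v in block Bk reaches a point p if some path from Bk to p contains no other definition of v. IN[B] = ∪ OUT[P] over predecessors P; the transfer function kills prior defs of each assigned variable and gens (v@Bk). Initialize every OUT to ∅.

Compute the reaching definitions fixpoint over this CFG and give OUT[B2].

Answer: {b@B1, e@B0, f@B2}

Trace:
Fixpoint table:
  B0:  IN={b@B1, e@B0, f@B2}  OUT={b@B1, e@B0, f@B2}
  B1:  IN={b@B1, e@B0, f@B2}  OUT={b@B1, e@B0, f@B2}
  B2:  IN={b@B1, e@B0, f@B2}  OUT={b@B1, e@B0, f@B2}
  B3:  IN={b@B1, e@B0, f@B2}  OUT={a@B3, b@B1, e@B0, f@B3}
  B4:  IN={a@B3, b@B1, e@B0, f@B3}  OUT={a@B4, b@B1, c@B4, e@B4, f@B3}
  B5:  IN={a@B4, b@B1, c@B4, e@B4, f@B3}  OUT={a@B5, b@B1, c@B4, e@B4, f@B5}
  B6:  IN={a@B5, b@B1, c@B4, e@B4, f@B5}  OUT={a@B5, b@B1, c@B4, e@B4, f@B5}
  B7:  IN={a@B5, b@B1, c@B4, e@B4, f@B5}  OUT={a@B7, b@B1, c@B4, d@B7, e@B4, f@B5}

Merge at B2: IN[B2] = OUT[B0] ⊔ OUT[B1] = {b@B1, e@B0, f@B2}
Applying B2's transfer function to that IN value gives OUT[B2] (row B2 above).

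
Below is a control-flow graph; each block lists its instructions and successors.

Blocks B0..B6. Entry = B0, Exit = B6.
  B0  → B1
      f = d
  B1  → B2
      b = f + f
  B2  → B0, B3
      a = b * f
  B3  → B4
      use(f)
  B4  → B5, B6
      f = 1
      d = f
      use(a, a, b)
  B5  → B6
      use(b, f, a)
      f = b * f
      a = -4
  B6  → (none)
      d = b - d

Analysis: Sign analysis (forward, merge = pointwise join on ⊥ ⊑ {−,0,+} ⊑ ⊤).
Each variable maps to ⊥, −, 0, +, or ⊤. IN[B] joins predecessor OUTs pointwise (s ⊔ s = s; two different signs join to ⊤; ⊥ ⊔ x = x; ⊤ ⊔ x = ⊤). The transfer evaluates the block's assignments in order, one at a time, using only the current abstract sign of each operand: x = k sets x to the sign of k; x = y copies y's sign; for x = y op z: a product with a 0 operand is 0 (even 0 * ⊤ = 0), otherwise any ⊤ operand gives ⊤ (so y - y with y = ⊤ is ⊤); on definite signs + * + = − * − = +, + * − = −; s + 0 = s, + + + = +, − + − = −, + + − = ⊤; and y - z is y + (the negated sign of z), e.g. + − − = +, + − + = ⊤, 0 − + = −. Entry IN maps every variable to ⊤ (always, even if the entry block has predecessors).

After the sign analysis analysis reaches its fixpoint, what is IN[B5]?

Fixpoint table:
  B0: | IN=(all ⊤) | OUT=(all ⊤)
  B1: | IN=(all ⊤) | OUT=(all ⊤)
  B2: | IN=(all ⊤) | OUT=(all ⊤)
  B3: | IN=(all ⊤) | OUT=(all ⊤)
  B4: | IN=(all ⊤) | OUT={d:+, f:+; rest ⊤}
  B5: | IN={d:+, f:+; rest ⊤} | OUT={a:-, d:+; rest ⊤}
  B6: | IN={d:+; rest ⊤} | OUT=(all ⊤)

Merge at B5: IN[B5] = OUT[B4] = {a: ⊤, b: ⊤, c: ⊤, d: +, e: ⊤, f: +}

Answer: {a: ⊤, b: ⊤, c: ⊤, d: +, e: ⊤, f: +}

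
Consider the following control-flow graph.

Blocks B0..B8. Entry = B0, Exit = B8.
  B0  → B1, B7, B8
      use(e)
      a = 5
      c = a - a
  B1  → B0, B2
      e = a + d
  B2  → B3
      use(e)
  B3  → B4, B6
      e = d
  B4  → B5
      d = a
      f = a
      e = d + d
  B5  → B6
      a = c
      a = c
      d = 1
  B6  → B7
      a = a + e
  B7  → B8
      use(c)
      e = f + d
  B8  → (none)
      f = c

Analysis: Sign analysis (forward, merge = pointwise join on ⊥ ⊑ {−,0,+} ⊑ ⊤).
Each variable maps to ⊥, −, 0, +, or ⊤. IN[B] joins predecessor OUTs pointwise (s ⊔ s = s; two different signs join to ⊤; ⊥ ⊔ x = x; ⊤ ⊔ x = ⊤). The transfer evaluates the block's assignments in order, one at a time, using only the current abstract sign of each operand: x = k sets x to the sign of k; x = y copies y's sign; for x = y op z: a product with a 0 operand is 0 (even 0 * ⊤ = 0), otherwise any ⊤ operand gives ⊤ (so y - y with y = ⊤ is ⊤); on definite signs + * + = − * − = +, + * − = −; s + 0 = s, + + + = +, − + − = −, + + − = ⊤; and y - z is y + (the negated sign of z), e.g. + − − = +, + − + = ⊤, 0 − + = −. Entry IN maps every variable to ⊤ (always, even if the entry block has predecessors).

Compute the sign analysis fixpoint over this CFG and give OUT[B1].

Answer: {a: +, b: ⊤, c: ⊤, d: ⊤, e: ⊤, f: ⊤}

Working:
Converged values:
  B0: | IN=(all ⊤) | OUT={a:+; rest ⊤}
  B1: | IN={a:+; rest ⊤} | OUT={a:+; rest ⊤}
  B2: | IN={a:+; rest ⊤} | OUT={a:+; rest ⊤}
  B3: | IN={a:+; rest ⊤} | OUT={a:+; rest ⊤}
  B4: | IN={a:+; rest ⊤} | OUT={a:+, d:+, e:+, f:+; rest ⊤}
  B5: | IN={a:+, d:+, e:+, f:+; rest ⊤} | OUT={d:+, e:+, f:+; rest ⊤}
  B6: | IN=(all ⊤) | OUT=(all ⊤)
  B7: | IN=(all ⊤) | OUT=(all ⊤)
  B8: | IN=(all ⊤) | OUT=(all ⊤)

Merge at B1: IN[B1] = OUT[B0] = {a: +, b: ⊤, c: ⊤, d: ⊤, e: ⊤, f: ⊤}
Applying B1's transfer function to that IN value gives OUT[B1] (row B1 above).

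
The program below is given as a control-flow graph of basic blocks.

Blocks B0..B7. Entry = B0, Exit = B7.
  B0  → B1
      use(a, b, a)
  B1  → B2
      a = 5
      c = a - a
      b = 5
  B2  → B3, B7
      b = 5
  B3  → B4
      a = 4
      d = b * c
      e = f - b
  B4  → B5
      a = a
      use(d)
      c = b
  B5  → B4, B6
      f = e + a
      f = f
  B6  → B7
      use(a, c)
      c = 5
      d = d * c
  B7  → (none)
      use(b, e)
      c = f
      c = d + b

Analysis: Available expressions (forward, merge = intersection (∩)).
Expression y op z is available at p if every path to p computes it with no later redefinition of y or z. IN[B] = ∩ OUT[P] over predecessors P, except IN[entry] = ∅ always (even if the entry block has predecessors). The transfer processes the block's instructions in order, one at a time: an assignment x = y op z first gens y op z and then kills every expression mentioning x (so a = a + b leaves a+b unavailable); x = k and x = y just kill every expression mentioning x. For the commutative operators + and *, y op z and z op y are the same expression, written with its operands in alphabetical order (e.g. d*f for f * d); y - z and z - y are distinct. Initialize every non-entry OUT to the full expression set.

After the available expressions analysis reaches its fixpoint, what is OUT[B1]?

Answer: {a-a}

Trace:
Per-block solution:
  B0:  IN={}  OUT={}
  B1:  IN={}  OUT={a-a}
  B2:  IN={a-a}  OUT={a-a}
  B3:  IN={a-a}  OUT={b*c, f-b}
  B4:  IN={}  OUT={}
  B5:  IN={}  OUT={a+e}
  B6:  IN={a+e}  OUT={a+e}
  B7:  IN={}  OUT={b+d}

Merge at B1: IN[B1] = OUT[B0] = {}
Applying B1's transfer function to that IN value gives OUT[B1] (row B1 above).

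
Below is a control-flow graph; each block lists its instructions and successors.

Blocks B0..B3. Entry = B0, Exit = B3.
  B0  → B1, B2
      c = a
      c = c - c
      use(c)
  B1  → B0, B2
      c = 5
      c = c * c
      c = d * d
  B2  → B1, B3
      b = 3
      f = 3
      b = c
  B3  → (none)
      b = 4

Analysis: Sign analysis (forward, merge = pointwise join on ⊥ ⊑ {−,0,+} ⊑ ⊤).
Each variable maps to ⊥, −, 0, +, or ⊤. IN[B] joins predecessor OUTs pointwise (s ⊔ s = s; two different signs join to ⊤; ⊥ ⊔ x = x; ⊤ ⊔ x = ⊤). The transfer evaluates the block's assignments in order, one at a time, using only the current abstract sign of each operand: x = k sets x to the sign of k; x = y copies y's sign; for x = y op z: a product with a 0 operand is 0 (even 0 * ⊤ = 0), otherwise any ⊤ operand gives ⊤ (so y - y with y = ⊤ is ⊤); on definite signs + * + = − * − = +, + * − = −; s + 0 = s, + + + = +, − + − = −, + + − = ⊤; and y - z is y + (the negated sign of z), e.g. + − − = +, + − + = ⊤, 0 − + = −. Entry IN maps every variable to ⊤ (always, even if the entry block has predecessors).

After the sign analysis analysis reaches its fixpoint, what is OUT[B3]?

Converged values:
  B0:  IN=(all ⊤)  OUT=(all ⊤)
  B1:  IN=(all ⊤)  OUT=(all ⊤)
  B2:  IN=(all ⊤)  OUT={f:+; rest ⊤}
  B3:  IN={f:+; rest ⊤}  OUT={b:+, f:+; rest ⊤}

Merge at B3: IN[B3] = OUT[B2] = {a: ⊤, b: ⊤, c: ⊤, d: ⊤, e: ⊤, f: +}
Applying B3's transfer function to that IN value gives OUT[B3] (row B3 above).

Answer: {a: ⊤, b: +, c: ⊤, d: ⊤, e: ⊤, f: +}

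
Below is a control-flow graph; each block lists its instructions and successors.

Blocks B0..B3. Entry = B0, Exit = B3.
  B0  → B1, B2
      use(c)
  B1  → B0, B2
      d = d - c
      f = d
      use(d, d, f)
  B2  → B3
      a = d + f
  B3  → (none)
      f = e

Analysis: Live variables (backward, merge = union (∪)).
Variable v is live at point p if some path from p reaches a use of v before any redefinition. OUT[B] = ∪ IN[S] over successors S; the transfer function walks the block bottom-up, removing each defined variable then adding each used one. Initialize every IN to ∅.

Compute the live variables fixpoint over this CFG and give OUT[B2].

Answer: {e}

Working:
Per-block solution:
  B0:  IN={c, d, e, f}  OUT={c, d, e, f}
  B1:  IN={c, d, e}  OUT={c, d, e, f}
  B2:  IN={d, e, f}  OUT={e}
  B3:  IN={e}  OUT={}

Merge at B2: OUT[B2] = IN[B3] = {e}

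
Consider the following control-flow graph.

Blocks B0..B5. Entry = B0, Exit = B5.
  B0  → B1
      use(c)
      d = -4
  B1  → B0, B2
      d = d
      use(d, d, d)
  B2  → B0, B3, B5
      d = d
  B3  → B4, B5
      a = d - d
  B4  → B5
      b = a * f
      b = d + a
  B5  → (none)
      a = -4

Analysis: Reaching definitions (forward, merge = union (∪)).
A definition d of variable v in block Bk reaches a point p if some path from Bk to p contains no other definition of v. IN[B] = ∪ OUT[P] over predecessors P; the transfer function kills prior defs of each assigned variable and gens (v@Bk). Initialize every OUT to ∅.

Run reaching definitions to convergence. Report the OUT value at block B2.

Converged values:
  B0: | IN={d@B1, d@B2} | OUT={d@B0}
  B1: | IN={d@B0} | OUT={d@B1}
  B2: | IN={d@B1} | OUT={d@B2}
  B3: | IN={d@B2} | OUT={a@B3, d@B2}
  B4: | IN={a@B3, d@B2} | OUT={a@B3, b@B4, d@B2}
  B5: | IN={a@B3, b@B4, d@B2} | OUT={a@B5, b@B4, d@B2}

Merge at B2: IN[B2] = OUT[B1] = {d@B1}
Applying B2's transfer function to that IN value gives OUT[B2] (row B2 above).

Answer: {d@B2}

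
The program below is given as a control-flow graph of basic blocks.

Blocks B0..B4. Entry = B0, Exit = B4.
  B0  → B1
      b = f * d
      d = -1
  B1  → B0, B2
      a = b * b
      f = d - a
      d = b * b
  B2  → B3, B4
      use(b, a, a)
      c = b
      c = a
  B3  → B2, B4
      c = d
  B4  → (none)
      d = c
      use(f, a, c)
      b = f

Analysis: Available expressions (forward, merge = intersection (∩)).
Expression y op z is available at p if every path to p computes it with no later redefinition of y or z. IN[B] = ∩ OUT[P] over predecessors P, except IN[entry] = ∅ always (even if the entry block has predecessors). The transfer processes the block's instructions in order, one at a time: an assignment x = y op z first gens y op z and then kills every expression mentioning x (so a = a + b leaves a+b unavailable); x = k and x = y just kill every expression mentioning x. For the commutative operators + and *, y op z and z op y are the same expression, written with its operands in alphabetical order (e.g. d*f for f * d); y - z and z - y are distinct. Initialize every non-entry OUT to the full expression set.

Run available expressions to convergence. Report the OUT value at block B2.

Answer: {b*b}

Working:
Per-block solution:
  B0:   IN={}   OUT={}
  B1:   IN={}   OUT={b*b}
  B2:   IN={b*b}   OUT={b*b}
  B3:   IN={b*b}   OUT={b*b}
  B4:   IN={b*b}   OUT={}

Merge at B2: IN[B2] = OUT[B1] ∩ OUT[B3] = {b*b}
Applying B2's transfer function to that IN value gives OUT[B2] (row B2 above).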